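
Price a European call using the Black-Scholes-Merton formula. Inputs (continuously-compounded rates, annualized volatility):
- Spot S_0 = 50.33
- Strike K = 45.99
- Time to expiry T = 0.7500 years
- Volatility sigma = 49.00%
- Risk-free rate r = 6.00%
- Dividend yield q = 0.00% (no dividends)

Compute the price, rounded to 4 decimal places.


Answer: Price = 11.4961

Derivation:
d1 = (ln(S/K) + (r - q + 0.5*sigma^2) * T) / (sigma * sqrt(T)) = 0.53072591
d2 = d1 - sigma * sqrt(T) = 0.10637346
exp(-rT) = 0.95599748; exp(-qT) = 1.00000000
C = S_0 * exp(-qT) * N(d1) - K * exp(-rT) * N(d2)
N(d1) = 0.70219564; N(d2) = 0.54235698
C = 50.3300 * 1.00000000 * 0.70219564 - 45.9900 * 0.95599748 * 0.54235698 = 11.4961


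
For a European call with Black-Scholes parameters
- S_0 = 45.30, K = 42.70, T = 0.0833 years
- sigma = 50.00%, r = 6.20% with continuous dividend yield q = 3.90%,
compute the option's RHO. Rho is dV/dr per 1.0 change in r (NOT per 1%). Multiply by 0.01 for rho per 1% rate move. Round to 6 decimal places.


d1 = 0.4950256900; d2 = 0.3507169931
phi(d1) = 0.3529376911; exp(-qT) = 0.9967565713; exp(-rT) = 0.9948487136
N(d2) = 0.6370996621
Rho = K*T*exp(-rT)*N(d2) = 42.7000 * 0.0833 * 0.9948487136 * 0.6370996621 = 2.254433

Answer: Rho = 2.254433


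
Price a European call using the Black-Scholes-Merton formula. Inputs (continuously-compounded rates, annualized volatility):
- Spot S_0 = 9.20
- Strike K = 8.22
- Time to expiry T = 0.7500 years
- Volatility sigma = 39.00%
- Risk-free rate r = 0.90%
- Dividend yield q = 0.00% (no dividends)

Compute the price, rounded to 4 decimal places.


d1 = (ln(S/K) + (r - q + 0.5*sigma^2) * T) / (sigma * sqrt(T)) = 0.52234145
d2 = d1 - sigma * sqrt(T) = 0.18459154
exp(-rT) = 0.99327273; exp(-qT) = 1.00000000
C = S_0 * exp(-qT) * N(d1) - K * exp(-rT) * N(d2)
N(d1) = 0.69928369; N(d2) = 0.57322529
C = 9.2000 * 1.00000000 * 0.69928369 - 8.2200 * 0.99327273 * 0.57322529 = 1.7532

Answer: Price = 1.7532


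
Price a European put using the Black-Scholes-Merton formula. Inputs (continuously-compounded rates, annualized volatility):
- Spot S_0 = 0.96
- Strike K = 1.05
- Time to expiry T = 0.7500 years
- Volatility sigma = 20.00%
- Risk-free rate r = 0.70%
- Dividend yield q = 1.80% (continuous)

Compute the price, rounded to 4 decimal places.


Answer: Price = 0.1281

Derivation:
d1 = (ln(S/K) + (r - q + 0.5*sigma^2) * T) / (sigma * sqrt(T)) = -0.47840490
d2 = d1 - sigma * sqrt(T) = -0.65160998
exp(-rT) = 0.99476376; exp(-qT) = 0.98659072
P = K * exp(-rT) * N(-d2) - S_0 * exp(-qT) * N(-d1)
N(-d1) = 0.68381898; N(-d2) = 0.74267360
P = 1.0500 * 0.99476376 * 0.74267360 - 0.9600 * 0.98659072 * 0.68381898 = 0.1281


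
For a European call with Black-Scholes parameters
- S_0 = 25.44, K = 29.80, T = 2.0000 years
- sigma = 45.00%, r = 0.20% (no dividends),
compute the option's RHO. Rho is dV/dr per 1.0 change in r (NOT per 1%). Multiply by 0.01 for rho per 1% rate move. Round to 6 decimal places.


Answer: Rho = 17.071163

Derivation:
d1 = 0.0759186688; d2 = -0.5604774343
phi(d1) = 0.3977942547; exp(-qT) = 1.0000000000; exp(-rT) = 0.9960079893
N(d2) = 0.2875769137
Rho = K*T*exp(-rT)*N(d2) = 29.8000 * 2.0000 * 0.9960079893 * 0.2875769137 = 17.071163


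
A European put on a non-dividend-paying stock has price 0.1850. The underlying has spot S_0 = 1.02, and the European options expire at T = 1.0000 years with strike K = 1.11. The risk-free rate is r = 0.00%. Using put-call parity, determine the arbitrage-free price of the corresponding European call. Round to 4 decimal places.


Put-call parity: C - P = S_0 * exp(-qT) - K * exp(-rT).
S_0 * exp(-qT) = 1.0200 * 1.00000000 = 1.02000000
K * exp(-rT) = 1.1100 * 1.00000000 = 1.11000000
C = P + S*exp(-qT) - K*exp(-rT)
C = 0.1850 + 1.02000000 - 1.11000000 = 0.0950

Answer: Call price = 0.0950


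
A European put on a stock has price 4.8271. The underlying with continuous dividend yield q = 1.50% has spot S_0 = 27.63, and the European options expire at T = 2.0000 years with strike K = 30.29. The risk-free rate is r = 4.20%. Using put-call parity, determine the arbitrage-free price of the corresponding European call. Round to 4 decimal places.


Answer: Call price = 3.7909

Derivation:
Put-call parity: C - P = S_0 * exp(-qT) - K * exp(-rT).
S_0 * exp(-qT) = 27.6300 * 0.97044553 = 26.81341009
K * exp(-rT) = 30.2900 * 0.91943126 = 27.84957275
C = P + S*exp(-qT) - K*exp(-rT)
C = 4.8271 + 26.81341009 - 27.84957275 = 3.7909


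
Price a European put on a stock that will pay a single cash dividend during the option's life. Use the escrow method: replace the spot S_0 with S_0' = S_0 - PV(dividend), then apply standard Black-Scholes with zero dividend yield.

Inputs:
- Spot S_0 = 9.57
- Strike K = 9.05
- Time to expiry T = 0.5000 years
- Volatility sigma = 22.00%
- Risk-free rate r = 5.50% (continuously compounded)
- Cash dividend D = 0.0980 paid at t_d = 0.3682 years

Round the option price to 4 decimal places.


PV(D) = D * exp(-r * t_d) = 0.0980 * 0.97995267 = 0.09603536
S_0' = S_0 - PV(D) = 9.5700 - 0.09603536 = 9.47396464
d1 = (ln(S_0'/K) + (r + sigma^2/2)*T) / (sigma*sqrt(T)) = 0.54886087
d2 = d1 - sigma*sqrt(T) = 0.39329738
exp(-rT) = 0.97287468
N(-d1) = 0.29155047; N(-d2) = 0.34704993
P = K * exp(-rT) * N(-d2) - S_0' * N(-d1) = 9.0500 * 0.97287468 * 0.34704993 - 9.47396464 * 0.29155047 = 0.2935

Answer: Price = 0.2935


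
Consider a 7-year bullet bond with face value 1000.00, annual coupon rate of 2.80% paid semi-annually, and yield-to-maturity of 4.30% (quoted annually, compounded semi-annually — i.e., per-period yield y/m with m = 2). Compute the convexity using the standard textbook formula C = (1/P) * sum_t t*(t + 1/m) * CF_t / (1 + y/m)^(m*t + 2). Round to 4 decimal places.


Answer: Convexity = 44.3323

Derivation:
Coupon per period c = face * coupon_rate / m = 14.000000
Periods per year m = 2; per-period yield y/m = 0.021500
Number of cashflows N = 14
Cashflows (t years, CF_t, discount factor 1/(1+y/m)^(m*t), PV):
  t = 0.5000: CF_t = 14.000000, DF = 0.978953, PV = 13.705335
  t = 1.0000: CF_t = 14.000000, DF = 0.958348, PV = 13.416873
  t = 1.5000: CF_t = 14.000000, DF = 0.938177, PV = 13.134481
  t = 2.0000: CF_t = 14.000000, DF = 0.918431, PV = 12.858033
  t = 2.5000: CF_t = 14.000000, DF = 0.899100, PV = 12.587404
  t = 3.0000: CF_t = 14.000000, DF = 0.880177, PV = 12.322471
  t = 3.5000: CF_t = 14.000000, DF = 0.861651, PV = 12.063114
  t = 4.0000: CF_t = 14.000000, DF = 0.843515, PV = 11.809216
  t = 4.5000: CF_t = 14.000000, DF = 0.825762, PV = 11.560662
  t = 5.0000: CF_t = 14.000000, DF = 0.808381, PV = 11.317339
  t = 5.5000: CF_t = 14.000000, DF = 0.791367, PV = 11.079138
  t = 6.0000: CF_t = 14.000000, DF = 0.774711, PV = 10.845950
  t = 6.5000: CF_t = 14.000000, DF = 0.758405, PV = 10.617670
  t = 7.0000: CF_t = 1014.000000, DF = 0.742442, PV = 752.836664
Price P = sum_t PV_t = 910.154350
Convexity numerator sum_t t*(t + 1/m) * CF_t / (1+y/m)^(m*t + 2):
  t = 0.5000: term = 6.567241
  t = 1.0000: term = 19.287050
  t = 1.5000: term = 37.762213
  t = 2.0000: term = 61.612356
  t = 2.5000: term = 90.473356
  t = 3.0000: term = 123.996768
  t = 3.5000: term = 161.849265
  t = 4.0000: term = 203.712102
  t = 4.5000: term = 249.280595
  t = 5.0000: term = 298.263615
  t = 5.5000: term = 350.383102
  t = 6.0000: term = 405.373588
  t = 6.5000: term = 462.981745
  t = 7.0000: term = 37877.675832
Convexity = (1/P) * sum = 40349.218830 / 910.154350 = 44.332281


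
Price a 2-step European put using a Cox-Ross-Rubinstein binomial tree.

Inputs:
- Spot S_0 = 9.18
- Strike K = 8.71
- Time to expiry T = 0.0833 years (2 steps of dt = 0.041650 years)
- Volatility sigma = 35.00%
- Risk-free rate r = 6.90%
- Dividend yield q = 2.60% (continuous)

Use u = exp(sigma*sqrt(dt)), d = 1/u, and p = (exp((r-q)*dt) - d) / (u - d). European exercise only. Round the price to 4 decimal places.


Answer: Price = V(0,0) = 0.1909

Derivation:
dt = T/N = 0.041650
u = exp(sigma*sqrt(dt)) = 1.074042; d = 1/u = 0.931062
p = (exp((r-q)*dt) - d) / (u - d) = 0.494687
Discount per step: exp(-r*dt) = 0.997130
Stock lattice S(k, i) with i counting down-moves:
  k=0: S(0,0) = 9.1800
  k=1: S(1,0) = 9.8597; S(1,1) = 8.5472
  k=2: S(2,0) = 10.5897; S(2,1) = 9.1800; S(2,2) = 7.9579
Terminal payoffs V(N, i) = max(K - S_T, 0):
  V(2,0) = 0.000000; V(2,1) = 0.000000; V(2,2) = 0.752070
Backward induction: V(k, i) = exp(-r*dt) * [p * V(k+1, i) + (1-p) * V(k+1, i+1)].
  V(1,0) = exp(-r*dt) * [p*0.000000 + (1-p)*0.000000] = 0.000000
  V(1,1) = exp(-r*dt) * [p*0.000000 + (1-p)*0.752070] = 0.378940
  V(0,0) = exp(-r*dt) * [p*0.000000 + (1-p)*0.378940] = 0.190934


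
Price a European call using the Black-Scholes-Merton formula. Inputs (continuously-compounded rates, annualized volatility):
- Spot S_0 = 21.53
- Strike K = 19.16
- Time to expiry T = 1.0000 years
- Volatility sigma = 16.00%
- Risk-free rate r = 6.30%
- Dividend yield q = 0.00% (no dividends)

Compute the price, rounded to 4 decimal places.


Answer: Price = 3.7460

Derivation:
d1 = (ln(S/K) + (r - q + 0.5*sigma^2) * T) / (sigma * sqrt(T)) = 1.20264087
d2 = d1 - sigma * sqrt(T) = 1.04264087
exp(-rT) = 0.93894347; exp(-qT) = 1.00000000
C = S_0 * exp(-qT) * N(d1) - K * exp(-rT) * N(d2)
N(d1) = 0.88544234; N(d2) = 0.85144267
C = 21.5300 * 1.00000000 * 0.88544234 - 19.1600 * 0.93894347 * 0.85144267 = 3.7460


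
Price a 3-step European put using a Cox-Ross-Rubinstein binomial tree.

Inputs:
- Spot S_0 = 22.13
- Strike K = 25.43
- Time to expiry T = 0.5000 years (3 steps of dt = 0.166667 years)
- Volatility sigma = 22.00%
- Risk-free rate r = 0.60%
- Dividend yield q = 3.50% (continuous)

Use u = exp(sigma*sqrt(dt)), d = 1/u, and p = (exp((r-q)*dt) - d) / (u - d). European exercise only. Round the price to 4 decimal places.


Answer: Price = V(0,0) = 3.9313

Derivation:
dt = T/N = 0.166667
u = exp(sigma*sqrt(dt)) = 1.093971; d = 1/u = 0.914101
p = (exp((r-q)*dt) - d) / (u - d) = 0.450755
Discount per step: exp(-r*dt) = 0.999000
Stock lattice S(k, i) with i counting down-moves:
  k=0: S(0,0) = 22.1300
  k=1: S(1,0) = 24.2096; S(1,1) = 20.2290
  k=2: S(2,0) = 26.4846; S(2,1) = 22.1300; S(2,2) = 18.4914
  k=3: S(3,0) = 28.9734; S(3,1) = 24.2096; S(3,2) = 20.2290; S(3,3) = 16.9030
Terminal payoffs V(N, i) = max(K - S_T, 0):
  V(3,0) = 0.000000; V(3,1) = 1.220411; V(3,2) = 5.200953; V(3,3) = 8.527014
Backward induction: V(k, i) = exp(-r*dt) * [p * V(k+1, i) + (1-p) * V(k+1, i+1)].
  V(2,0) = exp(-r*dt) * [p*0.000000 + (1-p)*1.220411] = 0.669635
  V(2,1) = exp(-r*dt) * [p*1.220411 + (1-p)*5.200953] = 3.403299
  V(2,2) = exp(-r*dt) * [p*5.200953 + (1-p)*8.527014] = 7.020751
  V(1,0) = exp(-r*dt) * [p*0.669635 + (1-p)*3.403299] = 2.168916
  V(1,1) = exp(-r*dt) * [p*3.403299 + (1-p)*7.020751] = 5.384778
  V(0,0) = exp(-r*dt) * [p*2.168916 + (1-p)*5.384778] = 3.931278


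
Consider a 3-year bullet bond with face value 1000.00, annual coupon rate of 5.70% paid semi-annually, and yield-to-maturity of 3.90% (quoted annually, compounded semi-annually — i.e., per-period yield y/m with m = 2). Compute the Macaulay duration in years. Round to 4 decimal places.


Coupon per period c = face * coupon_rate / m = 28.500000
Periods per year m = 2; per-period yield y/m = 0.019500
Number of cashflows N = 6
Cashflows (t years, CF_t, discount factor 1/(1+y/m)^(m*t), PV):
  t = 0.5000: CF_t = 28.500000, DF = 0.980873, PV = 27.954880
  t = 1.0000: CF_t = 28.500000, DF = 0.962112, PV = 27.420186
  t = 1.5000: CF_t = 28.500000, DF = 0.943709, PV = 26.895720
  t = 2.0000: CF_t = 28.500000, DF = 0.925659, PV = 26.381285
  t = 2.5000: CF_t = 28.500000, DF = 0.907954, PV = 25.876689
  t = 3.0000: CF_t = 1028.500000, DF = 0.890588, PV = 915.969295
Price P = sum_t PV_t = 1050.498054
Macaulay numerator sum_t t * PV_t:
  t * PV_t at t = 0.5000: 13.977440
  t * PV_t at t = 1.0000: 27.420186
  t * PV_t at t = 1.5000: 40.343580
  t * PV_t at t = 2.0000: 52.762569
  t * PV_t at t = 2.5000: 64.691723
  t * PV_t at t = 3.0000: 2747.907884
Macaulay duration D = (sum_t t * PV_t) / P = 2947.103382 / 1050.498054 = 2.805434

Answer: Macaulay duration = 2.8054 years


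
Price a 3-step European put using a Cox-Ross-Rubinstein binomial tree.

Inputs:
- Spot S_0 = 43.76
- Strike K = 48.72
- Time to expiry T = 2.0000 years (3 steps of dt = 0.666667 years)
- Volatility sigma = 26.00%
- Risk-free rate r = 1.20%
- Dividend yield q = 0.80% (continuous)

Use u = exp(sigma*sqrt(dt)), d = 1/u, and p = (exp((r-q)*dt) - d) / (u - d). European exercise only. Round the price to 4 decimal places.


Answer: Price = V(0,0) = 9.3669

Derivation:
dt = T/N = 0.666667
u = exp(sigma*sqrt(dt)) = 1.236505; d = 1/u = 0.808731
p = (exp((r-q)*dt) - d) / (u - d) = 0.453368
Discount per step: exp(-r*dt) = 0.992032
Stock lattice S(k, i) with i counting down-moves:
  k=0: S(0,0) = 43.7600
  k=1: S(1,0) = 54.1095; S(1,1) = 35.3901
  k=2: S(2,0) = 66.9067; S(2,1) = 43.7600; S(2,2) = 28.6210
  k=3: S(3,0) = 82.7304; S(3,1) = 54.1095; S(3,2) = 35.3901; S(3,3) = 23.1467
Terminal payoffs V(N, i) = max(K - S_T, 0):
  V(3,0) = 0.000000; V(3,1) = 0.000000; V(3,2) = 13.329938; V(3,3) = 25.573286
Backward induction: V(k, i) = exp(-r*dt) * [p * V(k+1, i) + (1-p) * V(k+1, i+1)].
  V(2,0) = exp(-r*dt) * [p*0.000000 + (1-p)*0.000000] = 0.000000
  V(2,1) = exp(-r*dt) * [p*0.000000 + (1-p)*13.329938] = 7.228507
  V(2,2) = exp(-r*dt) * [p*13.329938 + (1-p)*25.573286] = 19.862999
  V(1,0) = exp(-r*dt) * [p*0.000000 + (1-p)*7.228507] = 3.919847
  V(1,1) = exp(-r*dt) * [p*7.228507 + (1-p)*19.862999] = 14.022293
  V(0,0) = exp(-r*dt) * [p*3.919847 + (1-p)*14.022293] = 9.366928


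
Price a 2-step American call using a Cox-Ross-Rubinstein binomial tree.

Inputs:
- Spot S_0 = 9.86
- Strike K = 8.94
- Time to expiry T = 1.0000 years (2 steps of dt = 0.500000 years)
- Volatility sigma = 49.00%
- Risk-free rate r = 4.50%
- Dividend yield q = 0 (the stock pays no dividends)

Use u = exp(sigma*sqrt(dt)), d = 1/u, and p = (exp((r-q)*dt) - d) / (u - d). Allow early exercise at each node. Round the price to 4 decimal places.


Answer: Price = V(0,0) = 2.4879

Derivation:
dt = T/N = 0.500000
u = exp(sigma*sqrt(dt)) = 1.414084; d = 1/u = 0.707171
p = (exp((r-q)*dt) - d) / (u - d) = 0.446425
Discount per step: exp(-r*dt) = 0.977751
Stock lattice S(k, i) with i counting down-moves:
  k=0: S(0,0) = 9.8600
  k=1: S(1,0) = 13.9429; S(1,1) = 6.9727
  k=2: S(2,0) = 19.7164; S(2,1) = 9.8600; S(2,2) = 4.9309
Terminal payoffs V(N, i) = max(S_T - K, 0):
  V(2,0) = 10.776401; V(2,1) = 0.920000; V(2,2) = 0.000000
Backward induction: V(k, i) = exp(-r*dt) * [p * V(k+1, i) + (1-p) * V(k+1, i+1)]; then take max(V_cont, immediate exercise) for American.
  V(1,0) = exp(-r*dt) * [p*10.776401 + (1-p)*0.920000] = 5.201777; exercise = 5.002873; V(1,0) = max -> 5.201777
  V(1,1) = exp(-r*dt) * [p*0.920000 + (1-p)*0.000000] = 0.401573; exercise = 0.000000; V(1,1) = max -> 0.401573
  V(0,0) = exp(-r*dt) * [p*5.201777 + (1-p)*0.401573] = 2.487892; exercise = 0.920000; V(0,0) = max -> 2.487892


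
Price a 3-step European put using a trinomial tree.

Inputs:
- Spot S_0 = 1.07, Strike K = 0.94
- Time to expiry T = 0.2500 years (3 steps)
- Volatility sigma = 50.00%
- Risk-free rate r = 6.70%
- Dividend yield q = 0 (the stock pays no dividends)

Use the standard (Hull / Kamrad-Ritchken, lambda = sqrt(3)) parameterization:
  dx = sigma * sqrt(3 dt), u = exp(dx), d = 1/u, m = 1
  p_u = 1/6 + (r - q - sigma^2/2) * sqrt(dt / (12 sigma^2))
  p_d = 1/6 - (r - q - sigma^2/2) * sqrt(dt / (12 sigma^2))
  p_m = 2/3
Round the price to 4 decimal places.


dt = T/N = 0.083333; dx = sigma*sqrt(3*dt) = 0.250000
u = exp(dx) = 1.284025; d = 1/u = 0.778801
p_u = 0.157000, p_m = 0.666667, p_d = 0.176333
Discount per step: exp(-r*dt) = 0.994432
Stock lattice S(k, j) with j the centered position index:
  k=0: S(0,+0) = 1.0700
  k=1: S(1,-1) = 0.8333; S(1,+0) = 1.0700; S(1,+1) = 1.3739
  k=2: S(2,-2) = 0.6490; S(2,-1) = 0.8333; S(2,+0) = 1.0700; S(2,+1) = 1.3739; S(2,+2) = 1.7641
  k=3: S(3,-3) = 0.5054; S(3,-2) = 0.6490; S(3,-1) = 0.8333; S(3,+0) = 1.0700; S(3,+1) = 1.3739; S(3,+2) = 1.7641; S(3,+3) = 2.2652
Terminal payoffs V(N, j) = max(K - S_T, 0):
  V(3,-3) = 0.434568; V(3,-2) = 0.291012; V(3,-1) = 0.106683; V(3,+0) = 0.000000; V(3,+1) = 0.000000; V(3,+2) = 0.000000; V(3,+3) = 0.000000
Backward induction: V(k, j) = exp(-r*dt) * [p_u * V(k+1, j+1) + p_m * V(k+1, j) + p_d * V(k+1, j-1)]
  V(2,-2) = exp(-r*dt) * [p_u*0.106683 + p_m*0.291012 + p_d*0.434568] = 0.285786
  V(2,-1) = exp(-r*dt) * [p_u*0.000000 + p_m*0.106683 + p_d*0.291012] = 0.121756
  V(2,+0) = exp(-r*dt) * [p_u*0.000000 + p_m*0.000000 + p_d*0.106683] = 0.018707
  V(2,+1) = exp(-r*dt) * [p_u*0.000000 + p_m*0.000000 + p_d*0.000000] = 0.000000
  V(2,+2) = exp(-r*dt) * [p_u*0.000000 + p_m*0.000000 + p_d*0.000000] = 0.000000
  V(1,-1) = exp(-r*dt) * [p_u*0.018707 + p_m*0.121756 + p_d*0.285786] = 0.133752
  V(1,+0) = exp(-r*dt) * [p_u*0.000000 + p_m*0.018707 + p_d*0.121756] = 0.033752
  V(1,+1) = exp(-r*dt) * [p_u*0.000000 + p_m*0.000000 + p_d*0.018707] = 0.003280
  V(0,+0) = exp(-r*dt) * [p_u*0.003280 + p_m*0.033752 + p_d*0.133752] = 0.046342

Answer: Price = V(0,0) = 0.0463


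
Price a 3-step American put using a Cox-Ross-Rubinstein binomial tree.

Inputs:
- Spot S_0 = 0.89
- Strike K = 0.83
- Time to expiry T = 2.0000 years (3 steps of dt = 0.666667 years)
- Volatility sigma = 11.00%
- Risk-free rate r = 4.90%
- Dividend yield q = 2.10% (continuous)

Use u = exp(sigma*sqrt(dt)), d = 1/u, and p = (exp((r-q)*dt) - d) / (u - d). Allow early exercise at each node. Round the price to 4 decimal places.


dt = T/N = 0.666667
u = exp(sigma*sqrt(dt)) = 1.093971; d = 1/u = 0.914101
p = (exp((r-q)*dt) - d) / (u - d) = 0.582314
Discount per step: exp(-r*dt) = 0.967861
Stock lattice S(k, i) with i counting down-moves:
  k=0: S(0,0) = 0.8900
  k=1: S(1,0) = 0.9736; S(1,1) = 0.8135
  k=2: S(2,0) = 1.0651; S(2,1) = 0.8900; S(2,2) = 0.7437
  k=3: S(3,0) = 1.1652; S(3,1) = 0.9736; S(3,2) = 0.8135; S(3,3) = 0.6798
Terminal payoffs V(N, i) = max(K - S_T, 0):
  V(3,0) = 0.000000; V(3,1) = 0.000000; V(3,2) = 0.016450; V(3,3) = 0.150214
Backward induction: V(k, i) = exp(-r*dt) * [p * V(k+1, i) + (1-p) * V(k+1, i+1)]; then take max(V_cont, immediate exercise) for American.
  V(2,0) = exp(-r*dt) * [p*0.000000 + (1-p)*0.000000] = 0.000000; exercise = 0.000000; V(2,0) = max -> 0.000000
  V(2,1) = exp(-r*dt) * [p*0.000000 + (1-p)*0.016450] = 0.006650; exercise = 0.000000; V(2,1) = max -> 0.006650
  V(2,2) = exp(-r*dt) * [p*0.016450 + (1-p)*0.150214] = 0.069997; exercise = 0.086334; V(2,2) = max -> 0.086334
  V(1,0) = exp(-r*dt) * [p*0.000000 + (1-p)*0.006650] = 0.002688; exercise = 0.000000; V(1,0) = max -> 0.002688
  V(1,1) = exp(-r*dt) * [p*0.006650 + (1-p)*0.086334] = 0.038650; exercise = 0.016450; V(1,1) = max -> 0.038650
  V(0,0) = exp(-r*dt) * [p*0.002688 + (1-p)*0.038650] = 0.017140; exercise = 0.000000; V(0,0) = max -> 0.017140

Answer: Price = V(0,0) = 0.0171


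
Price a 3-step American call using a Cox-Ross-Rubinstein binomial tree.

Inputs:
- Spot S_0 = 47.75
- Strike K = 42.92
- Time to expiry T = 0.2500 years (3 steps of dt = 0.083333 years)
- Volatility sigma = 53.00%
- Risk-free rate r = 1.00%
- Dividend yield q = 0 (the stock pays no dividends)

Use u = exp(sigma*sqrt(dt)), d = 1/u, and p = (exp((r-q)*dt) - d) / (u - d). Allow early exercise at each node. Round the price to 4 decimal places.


Answer: Price = V(0,0) = 7.6640

Derivation:
dt = T/N = 0.083333
u = exp(sigma*sqrt(dt)) = 1.165322; d = 1/u = 0.858132
p = (exp((r-q)*dt) - d) / (u - d) = 0.464539
Discount per step: exp(-r*dt) = 0.999167
Stock lattice S(k, i) with i counting down-moves:
  k=0: S(0,0) = 47.7500
  k=1: S(1,0) = 55.6441; S(1,1) = 40.9758
  k=2: S(2,0) = 64.8434; S(2,1) = 47.7500; S(2,2) = 35.1626
  k=3: S(3,0) = 75.5634; S(3,1) = 55.6441; S(3,2) = 40.9758; S(3,3) = 30.1742
Terminal payoffs V(N, i) = max(S_T - K, 0):
  V(3,0) = 32.643437; V(3,1) = 12.724147; V(3,2) = 0.000000; V(3,3) = 0.000000
Backward induction: V(k, i) = exp(-r*dt) * [p * V(k+1, i) + (1-p) * V(k+1, i+1)]; then take max(V_cont, immediate exercise) for American.
  V(2,0) = exp(-r*dt) * [p*32.643437 + (1-p)*12.724147] = 21.959124; exercise = 21.923373; V(2,0) = max -> 21.959124
  V(2,1) = exp(-r*dt) * [p*12.724147 + (1-p)*0.000000] = 5.905937; exercise = 4.830000; V(2,1) = max -> 5.905937
  V(2,2) = exp(-r*dt) * [p*0.000000 + (1-p)*0.000000] = 0.000000; exercise = 0.000000; V(2,2) = max -> 0.000000
  V(1,0) = exp(-r*dt) * [p*21.959124 + (1-p)*5.905937] = 13.352135; exercise = 12.724147; V(1,0) = max -> 13.352135
  V(1,1) = exp(-r*dt) * [p*5.905937 + (1-p)*0.000000] = 2.741252; exercise = 0.000000; V(1,1) = max -> 2.741252
  V(0,0) = exp(-r*dt) * [p*13.352135 + (1-p)*2.741252] = 7.664030; exercise = 4.830000; V(0,0) = max -> 7.664030


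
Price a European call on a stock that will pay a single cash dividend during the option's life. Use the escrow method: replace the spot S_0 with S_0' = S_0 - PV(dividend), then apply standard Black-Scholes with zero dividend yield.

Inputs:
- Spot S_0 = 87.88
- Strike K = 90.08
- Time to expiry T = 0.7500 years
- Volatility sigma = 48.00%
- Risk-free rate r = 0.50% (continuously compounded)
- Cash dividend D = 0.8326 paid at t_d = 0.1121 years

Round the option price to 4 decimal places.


PV(D) = D * exp(-r * t_d) = 0.8326 * 0.99943966 = 0.83213346
S_0' = S_0 - PV(D) = 87.8800 - 0.83213346 = 87.04786654
d1 = (ln(S_0'/K) + (r + sigma^2/2)*T) / (sigma*sqrt(T)) = 0.13449854
d2 = d1 - sigma*sqrt(T) = -0.28119365
exp(-rT) = 0.99625702
N(d1) = 0.55349582; N(d2) = 0.38928094
C = S_0' * N(d1) - K * exp(-rT) * N(d2) = 87.04786654 * 0.55349582 - 90.0800 * 0.99625702 * 0.38928094 = 13.2455

Answer: Price = 13.2455


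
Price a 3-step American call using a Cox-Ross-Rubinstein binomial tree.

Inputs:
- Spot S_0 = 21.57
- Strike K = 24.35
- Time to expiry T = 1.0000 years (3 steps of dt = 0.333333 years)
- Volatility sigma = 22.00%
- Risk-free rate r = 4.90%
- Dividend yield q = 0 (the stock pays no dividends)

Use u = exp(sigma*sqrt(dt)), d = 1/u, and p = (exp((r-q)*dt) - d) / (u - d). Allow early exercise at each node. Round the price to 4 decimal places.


dt = T/N = 0.333333
u = exp(sigma*sqrt(dt)) = 1.135436; d = 1/u = 0.880719
p = (exp((r-q)*dt) - d) / (u - d) = 0.532938
Discount per step: exp(-r*dt) = 0.983799
Stock lattice S(k, i) with i counting down-moves:
  k=0: S(0,0) = 21.5700
  k=1: S(1,0) = 24.4914; S(1,1) = 18.9971
  k=2: S(2,0) = 27.8084; S(2,1) = 21.5700; S(2,2) = 16.7311
  k=3: S(3,0) = 31.5747; S(3,1) = 24.4914; S(3,2) = 18.9971; S(3,3) = 14.7354
Terminal payoffs V(N, i) = max(S_T - K, 0):
  V(3,0) = 7.224652; V(3,1) = 0.141363; V(3,2) = 0.000000; V(3,3) = 0.000000
Backward induction: V(k, i) = exp(-r*dt) * [p * V(k+1, i) + (1-p) * V(k+1, i+1)]; then take max(V_cont, immediate exercise) for American.
  V(2,0) = exp(-r*dt) * [p*7.224652 + (1-p)*0.141363] = 3.852871; exercise = 3.458385; V(2,0) = max -> 3.852871
  V(2,1) = exp(-r*dt) * [p*0.141363 + (1-p)*0.000000] = 0.074117; exercise = 0.000000; V(2,1) = max -> 0.074117
  V(2,2) = exp(-r*dt) * [p*0.000000 + (1-p)*0.000000] = 0.000000; exercise = 0.000000; V(2,2) = max -> 0.000000
  V(1,0) = exp(-r*dt) * [p*3.852871 + (1-p)*0.074117] = 2.054133; exercise = 0.141363; V(1,0) = max -> 2.054133
  V(1,1) = exp(-r*dt) * [p*0.074117 + (1-p)*0.000000] = 0.038860; exercise = 0.000000; V(1,1) = max -> 0.038860
  V(0,0) = exp(-r*dt) * [p*2.054133 + (1-p)*0.038860] = 1.094846; exercise = 0.000000; V(0,0) = max -> 1.094846

Answer: Price = V(0,0) = 1.0948


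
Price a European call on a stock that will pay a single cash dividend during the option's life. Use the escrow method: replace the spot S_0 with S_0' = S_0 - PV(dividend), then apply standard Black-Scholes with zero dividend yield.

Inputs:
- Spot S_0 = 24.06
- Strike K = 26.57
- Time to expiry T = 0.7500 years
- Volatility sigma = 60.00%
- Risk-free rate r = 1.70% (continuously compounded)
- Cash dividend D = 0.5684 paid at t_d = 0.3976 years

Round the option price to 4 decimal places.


PV(D) = D * exp(-r * t_d) = 0.5684 * 0.99326359 = 0.56457103
S_0' = S_0 - PV(D) = 24.0600 - 0.56457103 = 23.49542897
d1 = (ln(S_0'/K) + (r + sigma^2/2)*T) / (sigma*sqrt(T)) = 0.04767591
d2 = d1 - sigma*sqrt(T) = -0.47193933
exp(-rT) = 0.98733094
N(d1) = 0.51901273; N(d2) = 0.31848505
C = S_0' * N(d1) - K * exp(-rT) * N(d2) = 23.49542897 * 0.51901273 - 26.5700 * 0.98733094 * 0.31848505 = 3.8395

Answer: Price = 3.8395


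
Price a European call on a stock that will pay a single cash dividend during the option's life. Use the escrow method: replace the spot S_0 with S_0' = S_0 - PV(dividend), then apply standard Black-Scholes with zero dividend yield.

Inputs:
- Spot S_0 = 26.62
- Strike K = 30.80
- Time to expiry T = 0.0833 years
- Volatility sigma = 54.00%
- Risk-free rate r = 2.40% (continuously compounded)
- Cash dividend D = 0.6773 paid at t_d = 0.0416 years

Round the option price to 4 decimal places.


PV(D) = D * exp(-r * t_d) = 0.6773 * 0.99900210 = 0.67662412
S_0' = S_0 - PV(D) = 26.6200 - 0.67662412 = 25.94337588
d1 = (ln(S_0'/K) + (r + sigma^2/2)*T) / (sigma*sqrt(T)) = -1.01027020
d2 = d1 - sigma*sqrt(T) = -1.16612359
exp(-rT) = 0.99800280
N(d1) = 0.15618293; N(d2) = 0.12178224
C = S_0' * N(d1) - K * exp(-rT) * N(d2) = 25.94337588 * 0.15618293 - 30.8000 * 0.99800280 * 0.12178224 = 0.3085

Answer: Price = 0.3085


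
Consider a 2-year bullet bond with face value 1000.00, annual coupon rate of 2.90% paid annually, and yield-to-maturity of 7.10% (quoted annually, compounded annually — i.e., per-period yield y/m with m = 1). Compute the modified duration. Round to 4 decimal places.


Answer: Modified duration = 1.8401

Derivation:
Coupon per period c = face * coupon_rate / m = 29.000000
Periods per year m = 1; per-period yield y/m = 0.071000
Number of cashflows N = 2
Cashflows (t years, CF_t, discount factor 1/(1+y/m)^(m*t), PV):
  t = 1.0000: CF_t = 29.000000, DF = 0.933707, PV = 27.077498
  t = 2.0000: CF_t = 1029.000000, DF = 0.871808, PV = 897.090862
Price P = sum_t PV_t = 924.168360
First compute Macaulay numerator sum_t t * PV_t:
  t * PV_t at t = 1.0000: 27.077498
  t * PV_t at t = 2.0000: 1794.181725
Macaulay duration D = 1821.259223 / 924.168360 = 1.970701
Modified duration = D / (1 + y/m) = 1.970701 / (1 + 0.071000) = 1.840057


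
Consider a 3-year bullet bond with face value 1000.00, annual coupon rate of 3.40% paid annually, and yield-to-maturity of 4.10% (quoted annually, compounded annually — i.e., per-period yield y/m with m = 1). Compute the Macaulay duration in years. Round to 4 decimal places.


Coupon per period c = face * coupon_rate / m = 34.000000
Periods per year m = 1; per-period yield y/m = 0.041000
Number of cashflows N = 3
Cashflows (t years, CF_t, discount factor 1/(1+y/m)^(m*t), PV):
  t = 1.0000: CF_t = 34.000000, DF = 0.960615, PV = 32.660903
  t = 2.0000: CF_t = 34.000000, DF = 0.922781, PV = 31.374547
  t = 3.0000: CF_t = 1034.000000, DF = 0.886437, PV = 916.575723
Price P = sum_t PV_t = 980.611173
Macaulay numerator sum_t t * PV_t:
  t * PV_t at t = 1.0000: 32.660903
  t * PV_t at t = 2.0000: 62.749093
  t * PV_t at t = 3.0000: 2749.727170
Macaulay duration D = (sum_t t * PV_t) / P = 2845.137166 / 980.611173 = 2.901392

Answer: Macaulay duration = 2.9014 years


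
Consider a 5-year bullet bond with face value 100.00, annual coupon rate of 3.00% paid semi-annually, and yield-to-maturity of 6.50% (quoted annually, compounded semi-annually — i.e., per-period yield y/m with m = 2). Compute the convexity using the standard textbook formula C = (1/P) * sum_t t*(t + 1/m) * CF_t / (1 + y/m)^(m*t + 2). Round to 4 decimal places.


Coupon per period c = face * coupon_rate / m = 1.500000
Periods per year m = 2; per-period yield y/m = 0.032500
Number of cashflows N = 10
Cashflows (t years, CF_t, discount factor 1/(1+y/m)^(m*t), PV):
  t = 0.5000: CF_t = 1.500000, DF = 0.968523, PV = 1.452785
  t = 1.0000: CF_t = 1.500000, DF = 0.938037, PV = 1.407055
  t = 1.5000: CF_t = 1.500000, DF = 0.908510, PV = 1.362765
  t = 2.0000: CF_t = 1.500000, DF = 0.879913, PV = 1.319870
  t = 2.5000: CF_t = 1.500000, DF = 0.852216, PV = 1.278324
  t = 3.0000: CF_t = 1.500000, DF = 0.825391, PV = 1.238086
  t = 3.5000: CF_t = 1.500000, DF = 0.799410, PV = 1.199115
  t = 4.0000: CF_t = 1.500000, DF = 0.774247, PV = 1.161370
  t = 4.5000: CF_t = 1.500000, DF = 0.749876, PV = 1.124814
  t = 5.0000: CF_t = 101.500000, DF = 0.726272, PV = 73.716624
Price P = sum_t PV_t = 85.260809
Convexity numerator sum_t t*(t + 1/m) * CF_t / (1+y/m)^(m*t + 2):
  t = 0.5000: term = 0.681383
  t = 1.0000: term = 1.979804
  t = 1.5000: term = 3.834972
  t = 2.0000: term = 6.190431
  t = 2.5000: term = 8.993363
  t = 3.0000: term = 12.194390
  t = 3.5000: term = 15.747396
  t = 4.0000: term = 19.609348
  t = 4.5000: term = 23.740131
  t = 5.0000: term = 1901.594936
Convexity = (1/P) * sum = 1994.566154 / 85.260809 = 23.393704

Answer: Convexity = 23.3937


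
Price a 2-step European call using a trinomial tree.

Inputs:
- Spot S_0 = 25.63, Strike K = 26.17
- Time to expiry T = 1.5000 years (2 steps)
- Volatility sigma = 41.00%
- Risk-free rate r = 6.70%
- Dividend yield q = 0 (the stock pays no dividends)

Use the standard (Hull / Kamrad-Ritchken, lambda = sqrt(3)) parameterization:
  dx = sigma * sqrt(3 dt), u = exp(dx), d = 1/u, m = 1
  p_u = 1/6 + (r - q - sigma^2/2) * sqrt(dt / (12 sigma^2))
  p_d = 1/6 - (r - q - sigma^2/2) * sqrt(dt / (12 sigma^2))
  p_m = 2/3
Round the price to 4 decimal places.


Answer: Price = V(0,0) = 5.3604

Derivation:
dt = T/N = 0.750000; dx = sigma*sqrt(3*dt) = 0.615000
u = exp(dx) = 1.849657; d = 1/u = 0.540641
p_u = 0.156270, p_m = 0.666667, p_d = 0.177063
Discount per step: exp(-r*dt) = 0.950992
Stock lattice S(k, j) with j the centered position index:
  k=0: S(0,+0) = 25.6300
  k=1: S(1,-1) = 13.8566; S(1,+0) = 25.6300; S(1,+1) = 47.4067
  k=2: S(2,-2) = 7.4915; S(2,-1) = 13.8566; S(2,+0) = 25.6300; S(2,+1) = 47.4067; S(2,+2) = 87.6861
Terminal payoffs V(N, j) = max(S_T - K, 0):
  V(2,-2) = 0.000000; V(2,-1) = 0.000000; V(2,+0) = 0.000000; V(2,+1) = 21.236699; V(2,+2) = 61.516113
Backward induction: V(k, j) = exp(-r*dt) * [p_u * V(k+1, j+1) + p_m * V(k+1, j) + p_d * V(k+1, j-1)]
  V(1,-1) = exp(-r*dt) * [p_u*0.000000 + p_m*0.000000 + p_d*0.000000] = 0.000000
  V(1,+0) = exp(-r*dt) * [p_u*21.236699 + p_m*0.000000 + p_d*0.000000] = 3.156023
  V(1,+1) = exp(-r*dt) * [p_u*61.516113 + p_m*21.236699 + p_d*0.000000] = 22.605967
  V(0,+0) = exp(-r*dt) * [p_u*22.605967 + p_m*3.156023 + p_d*0.000000] = 5.360414


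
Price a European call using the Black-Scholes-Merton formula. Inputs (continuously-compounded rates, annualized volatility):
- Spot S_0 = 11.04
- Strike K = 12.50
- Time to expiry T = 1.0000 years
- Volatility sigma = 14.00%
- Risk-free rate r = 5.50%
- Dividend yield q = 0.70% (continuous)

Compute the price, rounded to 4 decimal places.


d1 = (ln(S/K) + (r - q + 0.5*sigma^2) * T) / (sigma * sqrt(T)) = -0.47431145
d2 = d1 - sigma * sqrt(T) = -0.61431145
exp(-rT) = 0.94648515; exp(-qT) = 0.99302444
C = S_0 * exp(-qT) * N(d1) - K * exp(-rT) * N(d2)
N(d1) = 0.31763891; N(d2) = 0.26950477
C = 11.0400 * 0.99302444 * 0.31763891 - 12.5000 * 0.94648515 * 0.26950477 = 0.2937

Answer: Price = 0.2937


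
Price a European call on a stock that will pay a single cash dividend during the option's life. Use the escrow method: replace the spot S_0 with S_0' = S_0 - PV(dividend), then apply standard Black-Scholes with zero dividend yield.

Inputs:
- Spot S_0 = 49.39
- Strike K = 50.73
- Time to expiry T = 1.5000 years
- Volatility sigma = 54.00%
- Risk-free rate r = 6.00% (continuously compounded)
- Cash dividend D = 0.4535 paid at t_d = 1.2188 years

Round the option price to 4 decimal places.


PV(D) = D * exp(-r * t_d) = 0.4535 * 0.92948185 = 0.42152002
S_0' = S_0 - PV(D) = 49.3900 - 0.42152002 = 48.96847998
d1 = (ln(S_0'/K) + (r + sigma^2/2)*T) / (sigma*sqrt(T)) = 0.41332777
d2 = d1 - sigma*sqrt(T) = -0.24803446
exp(-rT) = 0.91393119
N(d1) = 0.66031676; N(d2) = 0.40205387
C = S_0' * N(d1) - K * exp(-rT) * N(d2) = 48.96847998 * 0.66031676 - 50.7300 * 0.91393119 * 0.40205387 = 13.6940

Answer: Price = 13.6940


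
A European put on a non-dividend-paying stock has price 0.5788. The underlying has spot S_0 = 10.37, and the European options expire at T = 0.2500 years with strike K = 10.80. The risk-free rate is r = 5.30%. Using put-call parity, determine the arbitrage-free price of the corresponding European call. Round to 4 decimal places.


Answer: Call price = 0.2910

Derivation:
Put-call parity: C - P = S_0 * exp(-qT) - K * exp(-rT).
S_0 * exp(-qT) = 10.3700 * 1.00000000 = 10.37000000
K * exp(-rT) = 10.8000 * 0.98683739 = 10.65784386
C = P + S*exp(-qT) - K*exp(-rT)
C = 0.5788 + 10.37000000 - 10.65784386 = 0.2910


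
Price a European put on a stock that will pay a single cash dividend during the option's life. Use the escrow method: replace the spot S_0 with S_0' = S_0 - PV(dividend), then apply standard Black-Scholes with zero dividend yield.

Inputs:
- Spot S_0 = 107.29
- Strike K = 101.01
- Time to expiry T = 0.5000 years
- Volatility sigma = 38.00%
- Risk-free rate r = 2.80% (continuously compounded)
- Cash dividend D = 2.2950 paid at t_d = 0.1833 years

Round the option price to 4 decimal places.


Answer: Price = 8.4425

Derivation:
PV(D) = D * exp(-r * t_d) = 2.2950 * 0.99488075 = 2.28325132
S_0' = S_0 - PV(D) = 107.2900 - 2.28325132 = 105.00674868
d1 = (ln(S_0'/K) + (r + sigma^2/2)*T) / (sigma*sqrt(T)) = 0.33087052
d2 = d1 - sigma*sqrt(T) = 0.06216994
exp(-rT) = 0.98609754
N(-d1) = 0.37037115; N(-d2) = 0.47521375
P = K * exp(-rT) * N(-d2) - S_0' * N(-d1) = 101.0100 * 0.98609754 * 0.47521375 - 105.00674868 * 0.37037115 = 8.4425


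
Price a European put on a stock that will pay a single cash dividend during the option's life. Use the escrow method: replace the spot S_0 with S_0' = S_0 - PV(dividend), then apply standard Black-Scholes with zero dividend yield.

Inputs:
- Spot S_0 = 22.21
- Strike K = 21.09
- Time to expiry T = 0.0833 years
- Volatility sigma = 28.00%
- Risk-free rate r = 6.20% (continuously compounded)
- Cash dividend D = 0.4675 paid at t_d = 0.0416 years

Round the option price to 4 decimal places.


Answer: Price = 0.3734

Derivation:
PV(D) = D * exp(-r * t_d) = 0.4675 * 0.99742412 = 0.46629578
S_0' = S_0 - PV(D) = 22.2100 - 0.46629578 = 21.74370422
d1 = (ln(S_0'/K) + (r + sigma^2/2)*T) / (sigma*sqrt(T)) = 0.48204228
d2 = d1 - sigma*sqrt(T) = 0.40122941
exp(-rT) = 0.99484871
N(-d1) = 0.31488796; N(-d2) = 0.34412562
P = K * exp(-rT) * N(-d2) - S_0' * N(-d1) = 21.0900 * 0.99484871 * 0.34412562 - 21.74370422 * 0.31488796 = 0.3734


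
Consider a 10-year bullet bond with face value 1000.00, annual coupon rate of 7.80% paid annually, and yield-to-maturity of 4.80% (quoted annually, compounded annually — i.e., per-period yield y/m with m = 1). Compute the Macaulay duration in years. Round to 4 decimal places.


Answer: Macaulay duration = 7.5920 years

Derivation:
Coupon per period c = face * coupon_rate / m = 78.000000
Periods per year m = 1; per-period yield y/m = 0.048000
Number of cashflows N = 10
Cashflows (t years, CF_t, discount factor 1/(1+y/m)^(m*t), PV):
  t = 1.0000: CF_t = 78.000000, DF = 0.954198, PV = 74.427481
  t = 2.0000: CF_t = 78.000000, DF = 0.910495, PV = 71.018589
  t = 3.0000: CF_t = 78.000000, DF = 0.868793, PV = 67.765829
  t = 4.0000: CF_t = 78.000000, DF = 0.829001, PV = 64.662050
  t = 5.0000: CF_t = 78.000000, DF = 0.791031, PV = 61.700430
  t = 6.0000: CF_t = 78.000000, DF = 0.754801, PV = 58.874456
  t = 7.0000: CF_t = 78.000000, DF = 0.720230, PV = 56.177916
  t = 8.0000: CF_t = 78.000000, DF = 0.687242, PV = 53.604882
  t = 9.0000: CF_t = 78.000000, DF = 0.655765, PV = 51.149696
  t = 10.0000: CF_t = 1078.000000, DF = 0.625730, PV = 674.537245
Price P = sum_t PV_t = 1233.918573
Macaulay numerator sum_t t * PV_t:
  t * PV_t at t = 1.0000: 74.427481
  t * PV_t at t = 2.0000: 142.037177
  t * PV_t at t = 3.0000: 203.297487
  t * PV_t at t = 4.0000: 258.648202
  t * PV_t at t = 5.0000: 308.502149
  t * PV_t at t = 6.0000: 353.246736
  t * PV_t at t = 7.0000: 393.245412
  t * PV_t at t = 8.0000: 428.839053
  t * PV_t at t = 9.0000: 460.347266
  t * PV_t at t = 10.0000: 6745.372448
Macaulay duration D = (sum_t t * PV_t) / P = 9367.963410 / 1233.918573 = 7.592043


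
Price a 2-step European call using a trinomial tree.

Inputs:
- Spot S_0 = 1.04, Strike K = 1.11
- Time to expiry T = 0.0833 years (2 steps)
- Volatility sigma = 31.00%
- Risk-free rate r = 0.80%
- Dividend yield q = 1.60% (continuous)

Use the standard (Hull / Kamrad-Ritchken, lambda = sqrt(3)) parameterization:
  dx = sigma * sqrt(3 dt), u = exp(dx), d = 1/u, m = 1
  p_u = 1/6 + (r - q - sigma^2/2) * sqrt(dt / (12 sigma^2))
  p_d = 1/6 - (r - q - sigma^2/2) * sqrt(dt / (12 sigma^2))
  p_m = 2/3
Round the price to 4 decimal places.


dt = T/N = 0.041650; dx = sigma*sqrt(3*dt) = 0.109580
u = exp(dx) = 1.115809; d = 1/u = 0.896211
p_u = 0.156015, p_m = 0.666667, p_d = 0.177319
Discount per step: exp(-r*dt) = 0.999667
Stock lattice S(k, j) with j the centered position index:
  k=0: S(0,+0) = 1.0400
  k=1: S(1,-1) = 0.9321; S(1,+0) = 1.0400; S(1,+1) = 1.1604
  k=2: S(2,-2) = 0.8353; S(2,-1) = 0.9321; S(2,+0) = 1.0400; S(2,+1) = 1.1604; S(2,+2) = 1.2948
Terminal payoffs V(N, j) = max(S_T - K, 0):
  V(2,-2) = 0.000000; V(2,-1) = 0.000000; V(2,+0) = 0.000000; V(2,+1) = 0.050441; V(2,+2) = 0.184831
Backward induction: V(k, j) = exp(-r*dt) * [p_u * V(k+1, j+1) + p_m * V(k+1, j) + p_d * V(k+1, j-1)]
  V(1,-1) = exp(-r*dt) * [p_u*0.000000 + p_m*0.000000 + p_d*0.000000] = 0.000000
  V(1,+0) = exp(-r*dt) * [p_u*0.050441 + p_m*0.000000 + p_d*0.000000] = 0.007867
  V(1,+1) = exp(-r*dt) * [p_u*0.184831 + p_m*0.050441 + p_d*0.000000] = 0.062443
  V(0,+0) = exp(-r*dt) * [p_u*0.062443 + p_m*0.007867 + p_d*0.000000] = 0.014982

Answer: Price = V(0,0) = 0.0150


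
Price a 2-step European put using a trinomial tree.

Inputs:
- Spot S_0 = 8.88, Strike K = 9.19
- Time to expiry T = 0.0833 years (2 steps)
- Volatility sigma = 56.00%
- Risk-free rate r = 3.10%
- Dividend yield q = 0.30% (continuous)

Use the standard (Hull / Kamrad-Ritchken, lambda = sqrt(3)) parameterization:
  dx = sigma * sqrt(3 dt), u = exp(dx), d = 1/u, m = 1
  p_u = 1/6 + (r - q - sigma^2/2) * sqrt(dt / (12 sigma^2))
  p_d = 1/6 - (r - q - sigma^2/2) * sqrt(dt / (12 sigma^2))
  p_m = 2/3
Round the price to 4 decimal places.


dt = T/N = 0.041650; dx = sigma*sqrt(3*dt) = 0.197950
u = exp(dx) = 1.218902; d = 1/u = 0.820411
p_u = 0.153116, p_m = 0.666667, p_d = 0.180217
Discount per step: exp(-r*dt) = 0.998710
Stock lattice S(k, j) with j the centered position index:
  k=0: S(0,+0) = 8.8800
  k=1: S(1,-1) = 7.2852; S(1,+0) = 8.8800; S(1,+1) = 10.8238
  k=2: S(2,-2) = 5.9769; S(2,-1) = 7.2852; S(2,+0) = 8.8800; S(2,+1) = 10.8238; S(2,+2) = 13.1932
Terminal payoffs V(N, j) = max(K - S_T, 0):
  V(2,-2) = 3.213106; V(2,-1) = 1.904754; V(2,+0) = 0.310000; V(2,+1) = 0.000000; V(2,+2) = 0.000000
Backward induction: V(k, j) = exp(-r*dt) * [p_u * V(k+1, j+1) + p_m * V(k+1, j) + p_d * V(k+1, j-1)]
  V(1,-1) = exp(-r*dt) * [p_u*0.310000 + p_m*1.904754 + p_d*3.213106] = 1.893911
  V(1,+0) = exp(-r*dt) * [p_u*0.000000 + p_m*0.310000 + p_d*1.904754] = 0.549226
  V(1,+1) = exp(-r*dt) * [p_u*0.000000 + p_m*0.000000 + p_d*0.310000] = 0.055795
  V(0,+0) = exp(-r*dt) * [p_u*0.055795 + p_m*0.549226 + p_d*1.893911] = 0.715084

Answer: Price = V(0,0) = 0.7151


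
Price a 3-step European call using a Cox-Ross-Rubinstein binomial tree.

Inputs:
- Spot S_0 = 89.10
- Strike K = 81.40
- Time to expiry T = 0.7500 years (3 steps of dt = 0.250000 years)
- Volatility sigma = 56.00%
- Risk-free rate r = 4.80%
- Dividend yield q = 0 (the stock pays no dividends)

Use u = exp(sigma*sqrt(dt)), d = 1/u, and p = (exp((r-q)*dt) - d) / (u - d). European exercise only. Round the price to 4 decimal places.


dt = T/N = 0.250000
u = exp(sigma*sqrt(dt)) = 1.323130; d = 1/u = 0.755784
p = (exp((r-q)*dt) - d) / (u - d) = 0.451732
Discount per step: exp(-r*dt) = 0.988072
Stock lattice S(k, i) with i counting down-moves:
  k=0: S(0,0) = 89.1000
  k=1: S(1,0) = 117.8909; S(1,1) = 67.3403
  k=2: S(2,0) = 155.9849; S(2,1) = 89.1000; S(2,2) = 50.8947
  k=3: S(3,0) = 206.3883; S(3,1) = 117.8909; S(3,2) = 67.3403; S(3,3) = 38.4654
Terminal payoffs V(N, i) = max(S_T - K, 0):
  V(3,0) = 124.988298; V(3,1) = 36.490866; V(3,2) = 0.000000; V(3,3) = 0.000000
Backward induction: V(k, i) = exp(-r*dt) * [p * V(k+1, i) + (1-p) * V(k+1, i+1)].
  V(2,0) = exp(-r*dt) * [p*124.988298 + (1-p)*36.490866] = 75.555882
  V(2,1) = exp(-r*dt) * [p*36.490866 + (1-p)*0.000000] = 16.287476
  V(2,2) = exp(-r*dt) * [p*0.000000 + (1-p)*0.000000] = 0.000000
  V(1,0) = exp(-r*dt) * [p*75.555882 + (1-p)*16.287476] = 42.547287
  V(1,1) = exp(-r*dt) * [p*16.287476 + (1-p)*0.000000] = 7.269816
  V(0,0) = exp(-r*dt) * [p*42.547287 + (1-p)*7.269816] = 22.928984

Answer: Price = V(0,0) = 22.9290
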